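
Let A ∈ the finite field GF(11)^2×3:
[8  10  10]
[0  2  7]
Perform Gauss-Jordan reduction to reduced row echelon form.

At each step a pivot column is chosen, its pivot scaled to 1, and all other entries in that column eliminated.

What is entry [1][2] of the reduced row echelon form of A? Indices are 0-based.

step 1: normalize row 0 (÷8) = (1, 4, 4)
step 2: normalize row 1 (÷2) = (0, 1, 9)
  row 0: subtract 4×row1 = (1, 0, 1)

M[1][2] = 9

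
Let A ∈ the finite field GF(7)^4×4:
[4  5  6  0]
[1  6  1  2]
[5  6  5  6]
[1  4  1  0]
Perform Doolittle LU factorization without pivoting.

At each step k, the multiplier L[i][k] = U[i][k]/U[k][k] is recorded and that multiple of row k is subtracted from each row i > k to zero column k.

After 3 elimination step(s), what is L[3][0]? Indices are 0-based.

L[3][0] = 2

k=0: U[0][0]=4
  eliminate (1,0): mult=2, new row 1: (0, 3, 3, 2); set L[1][0]=2
  eliminate (2,0): mult=3, new row 2: (0, 5, 1, 6); set L[2][0]=3
  eliminate (3,0): mult=2, new row 3: (0, 1, 3, 0); set L[3][0]=2
k=1: U[1][1]=3
  eliminate (2,1): mult=4, new row 2: (0, 0, 3, 5); set L[2][1]=4
  eliminate (3,1): mult=5, new row 3: (0, 0, 2, 4); set L[3][1]=5
k=2: U[2][2]=3
  eliminate (3,2): mult=3, new row 3: (0, 0, 0, 3); set L[3][2]=3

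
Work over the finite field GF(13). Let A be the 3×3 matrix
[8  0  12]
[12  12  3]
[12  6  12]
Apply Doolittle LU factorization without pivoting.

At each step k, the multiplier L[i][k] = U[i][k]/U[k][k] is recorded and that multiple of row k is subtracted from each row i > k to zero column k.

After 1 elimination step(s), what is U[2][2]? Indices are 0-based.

U[2][2] = 7

[col 0] pivot 8
  R1 -= 8*R0 → (0, 12, 11)  (L[1][0] := 8)
  R2 -= 8*R0 → (0, 6, 7)  (L[2][0] := 8)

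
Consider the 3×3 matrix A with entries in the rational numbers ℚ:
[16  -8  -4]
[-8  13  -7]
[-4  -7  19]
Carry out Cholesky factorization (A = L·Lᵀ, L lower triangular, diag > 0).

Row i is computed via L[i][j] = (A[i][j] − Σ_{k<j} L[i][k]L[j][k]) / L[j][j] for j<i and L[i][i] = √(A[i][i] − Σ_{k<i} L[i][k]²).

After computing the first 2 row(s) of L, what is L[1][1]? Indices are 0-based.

L[1][1] = 3

Step 1: L[0][0] = √(16) = 4.
  L[1][0] = (-8) / L[0][0] = -2.
Step 2: L[1][1] = √(9) = 3.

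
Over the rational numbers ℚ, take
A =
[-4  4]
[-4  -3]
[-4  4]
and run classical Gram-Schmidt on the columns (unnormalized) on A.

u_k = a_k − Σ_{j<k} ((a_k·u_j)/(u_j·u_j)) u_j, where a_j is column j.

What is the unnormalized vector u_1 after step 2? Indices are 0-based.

Step 1: u_0 = a_0 = (-4, -4, -4).
Step 2: u_1 = a_1 − (-5/12)·u_0 = (7/3, -14/3, 7/3).

u_1 = (7/3, -14/3, 7/3)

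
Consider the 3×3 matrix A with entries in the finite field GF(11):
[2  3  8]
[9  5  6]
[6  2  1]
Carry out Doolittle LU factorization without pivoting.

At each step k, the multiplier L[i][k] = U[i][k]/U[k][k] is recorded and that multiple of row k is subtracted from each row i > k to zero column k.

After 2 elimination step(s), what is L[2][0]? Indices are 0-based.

[col 0] pivot 2
  R1 -= 10*R0 → (0, 8, 3)  (L[1][0] := 10)
  R2 -= 3*R0 → (0, 4, 10)  (L[2][0] := 3)
[col 1] pivot 8
  R2 -= 6*R1 → (0, 0, 3)  (L[2][1] := 6)

L[2][0] = 3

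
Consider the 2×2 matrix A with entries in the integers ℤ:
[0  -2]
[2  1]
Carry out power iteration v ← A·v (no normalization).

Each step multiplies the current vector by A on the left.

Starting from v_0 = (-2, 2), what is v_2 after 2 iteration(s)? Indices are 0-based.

v_2 = (4, -10)

v_0 = (-2, 2).
v_1 = A·v_0 = (-4, -2).
v_2 = A·v_1 = (4, -10).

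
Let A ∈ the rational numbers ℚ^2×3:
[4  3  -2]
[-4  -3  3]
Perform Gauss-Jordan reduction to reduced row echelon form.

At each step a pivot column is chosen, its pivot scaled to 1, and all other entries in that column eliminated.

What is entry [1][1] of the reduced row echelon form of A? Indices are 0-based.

M[1][1] = 0

pivot(0,0)=4: scale R0 → (1, 3/4, -1/2)
  clear (1,0): R1 −= (-4)R0 → (0, 0, 1)
col 1: no nonzero at/below row 1; advance.
pivot(1,2)=1: scale R1 → (0, 0, 1)
  clear (0,2): R0 −= (-1/2)R1 → (1, 3/4, 0)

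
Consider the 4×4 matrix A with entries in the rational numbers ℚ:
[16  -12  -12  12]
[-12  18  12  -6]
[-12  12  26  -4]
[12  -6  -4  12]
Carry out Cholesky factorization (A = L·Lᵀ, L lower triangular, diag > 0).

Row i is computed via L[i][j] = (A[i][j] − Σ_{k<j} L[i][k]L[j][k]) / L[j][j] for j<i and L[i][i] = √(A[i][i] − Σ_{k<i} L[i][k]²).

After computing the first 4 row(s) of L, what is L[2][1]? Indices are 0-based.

Step 1: L[0][0] = √(16) = 4.
  L[1][0] = (-12) / L[0][0] = -3.
Step 2: L[1][1] = √(9) = 3.
  L[2][0] = (-12) / L[0][0] = -3.
  L[2][1] = (3) / L[1][1] = 1.
Step 3: L[2][2] = √(16) = 4.
  L[3][0] = (12) / L[0][0] = 3.
  L[3][1] = (3) / L[1][1] = 1.
  L[3][2] = (4) / L[2][2] = 1.
Step 4: L[3][3] = √(1) = 1.

L[2][1] = 1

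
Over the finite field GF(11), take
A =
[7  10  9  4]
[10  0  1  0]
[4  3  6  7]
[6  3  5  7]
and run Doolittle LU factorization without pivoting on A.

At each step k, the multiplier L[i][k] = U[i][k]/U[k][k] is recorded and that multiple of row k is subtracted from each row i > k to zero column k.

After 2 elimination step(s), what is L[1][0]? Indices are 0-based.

L[1][0] = 3

[col 0] pivot 7
  R1 -= 3*R0 → (0, 3, 7, 10)  (L[1][0] := 3)
  R2 -= 10*R0 → (0, 2, 4, 0)  (L[2][0] := 10)
  R3 -= 4*R0 → (0, 7, 2, 2)  (L[3][0] := 4)
[col 1] pivot 3
  R2 -= 8*R1 → (0, 0, 3, 8)  (L[2][1] := 8)
  R3 -= 6*R1 → (0, 0, 4, 8)  (L[3][1] := 6)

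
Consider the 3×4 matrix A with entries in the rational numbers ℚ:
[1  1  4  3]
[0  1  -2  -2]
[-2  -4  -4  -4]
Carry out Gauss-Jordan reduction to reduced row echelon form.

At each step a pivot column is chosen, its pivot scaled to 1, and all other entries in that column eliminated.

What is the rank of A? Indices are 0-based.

pivot(0,0)=1: scale R0 → (1, 1, 4, 3)
  clear (2,0): R2 −= (-2)R0 → (0, -2, 4, 2)
pivot(1,1)=1: scale R1 → (0, 1, -2, -2)
  clear (0,1): R0 −= (1)R1 → (1, 0, 6, 5)
  clear (2,1): R2 −= (-2)R1 → (0, 0, 0, -2)
col 2: no nonzero at/below row 2; advance.
pivot(2,3)=-2: scale R2 → (0, 0, 0, 1)
  clear (0,3): R0 −= (5)R2 → (1, 0, 6, 0)
  clear (1,3): R1 −= (-2)R2 → (0, 1, -2, 0)

rank = 3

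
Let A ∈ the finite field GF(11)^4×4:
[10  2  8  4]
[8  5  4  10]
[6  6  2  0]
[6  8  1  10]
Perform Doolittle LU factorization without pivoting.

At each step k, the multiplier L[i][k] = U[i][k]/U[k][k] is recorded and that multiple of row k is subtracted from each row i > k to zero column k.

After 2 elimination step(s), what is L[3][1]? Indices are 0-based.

L[3][1] = 2

k=0: U[0][0]=10
  eliminate (1,0): mult=3, new row 1: (0, 10, 2, 9); set L[1][0]=3
  eliminate (2,0): mult=5, new row 2: (0, 7, 6, 2); set L[2][0]=5
  eliminate (3,0): mult=5, new row 3: (0, 9, 5, 1); set L[3][0]=5
k=1: U[1][1]=10
  eliminate (2,1): mult=4, new row 2: (0, 0, 9, 10); set L[2][1]=4
  eliminate (3,1): mult=2, new row 3: (0, 0, 1, 5); set L[3][1]=2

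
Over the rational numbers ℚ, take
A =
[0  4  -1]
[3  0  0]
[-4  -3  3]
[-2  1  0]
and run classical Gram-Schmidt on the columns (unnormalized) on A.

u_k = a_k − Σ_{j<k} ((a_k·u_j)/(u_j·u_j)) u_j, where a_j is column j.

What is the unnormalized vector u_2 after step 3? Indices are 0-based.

u_2 = (187/327, 91/109, 463/654, -107/654)

Step 1: u_0 = a_0 = (0, 3, -4, -2).
Step 2: u_1 = a_1 − (10/29)·u_0 = (4, -30/29, -47/29, 49/29).
Step 3: u_2 = a_2 − (-12/29)·u_0 − (-257/654)·u_1 = (187/327, 91/109, 463/654, -107/654).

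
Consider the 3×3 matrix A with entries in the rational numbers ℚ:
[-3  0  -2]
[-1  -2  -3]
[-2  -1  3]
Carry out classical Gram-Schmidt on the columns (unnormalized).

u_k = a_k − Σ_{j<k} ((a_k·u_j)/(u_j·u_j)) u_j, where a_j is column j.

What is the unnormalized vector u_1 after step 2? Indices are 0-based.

Step 1: u_0 = a_0 = (-3, -1, -2).
Step 2: u_1 = a_1 − (2/7)·u_0 = (6/7, -12/7, -3/7).

u_1 = (6/7, -12/7, -3/7)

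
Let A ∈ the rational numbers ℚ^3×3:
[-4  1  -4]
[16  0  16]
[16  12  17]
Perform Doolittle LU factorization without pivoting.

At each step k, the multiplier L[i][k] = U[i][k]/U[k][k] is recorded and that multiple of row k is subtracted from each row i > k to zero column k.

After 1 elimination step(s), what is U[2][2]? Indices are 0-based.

k=0: U[0][0]=-4
  eliminate (1,0): mult=-4, new row 1: (0, 4, 0); set L[1][0]=-4
  eliminate (2,0): mult=-4, new row 2: (0, 16, 1); set L[2][0]=-4

U[2][2] = 1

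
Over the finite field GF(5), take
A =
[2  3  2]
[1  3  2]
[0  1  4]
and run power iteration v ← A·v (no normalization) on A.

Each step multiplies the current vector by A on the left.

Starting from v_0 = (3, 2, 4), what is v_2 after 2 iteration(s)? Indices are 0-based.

v_2 = (2, 2, 4)

v_0 = (3, 2, 4).
v_1 = A·v_0 = (0, 2, 3).
v_2 = A·v_1 = (2, 2, 4).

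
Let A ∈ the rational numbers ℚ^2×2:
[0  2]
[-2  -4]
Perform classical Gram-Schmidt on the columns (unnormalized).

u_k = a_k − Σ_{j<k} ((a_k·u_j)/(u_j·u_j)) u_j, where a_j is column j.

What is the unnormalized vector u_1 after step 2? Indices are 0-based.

Step 1: u_0 = a_0 = (0, -2).
Step 2: u_1 = a_1 − (2)·u_0 = (2, 0).

u_1 = (2, 0)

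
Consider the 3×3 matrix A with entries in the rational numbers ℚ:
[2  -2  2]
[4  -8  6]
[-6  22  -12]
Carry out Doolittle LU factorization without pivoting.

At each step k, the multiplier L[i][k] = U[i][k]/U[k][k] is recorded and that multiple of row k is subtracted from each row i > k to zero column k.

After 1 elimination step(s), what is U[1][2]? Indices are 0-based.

U[1][2] = 2

Step 1: pivot at (0,0) is 2.
  row1 ← row1 − (2)·row0  ⇒  L[1][0]=2, U row1=(0, -4, 2)
  row2 ← row2 − (-3)·row0  ⇒  L[2][0]=-3, U row2=(0, 16, -6)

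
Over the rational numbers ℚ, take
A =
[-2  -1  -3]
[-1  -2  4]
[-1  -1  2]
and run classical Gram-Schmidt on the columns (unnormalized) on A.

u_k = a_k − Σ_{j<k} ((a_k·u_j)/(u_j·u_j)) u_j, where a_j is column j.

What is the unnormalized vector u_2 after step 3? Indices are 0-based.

u_2 = (-5/11, -5/11, 15/11)

Step 1: u_0 = a_0 = (-2, -1, -1).
Step 2: u_1 = a_1 − (5/6)·u_0 = (2/3, -7/6, -1/6).
Step 3: u_2 = a_2 − (0)·u_0 − (-42/11)·u_1 = (-5/11, -5/11, 15/11).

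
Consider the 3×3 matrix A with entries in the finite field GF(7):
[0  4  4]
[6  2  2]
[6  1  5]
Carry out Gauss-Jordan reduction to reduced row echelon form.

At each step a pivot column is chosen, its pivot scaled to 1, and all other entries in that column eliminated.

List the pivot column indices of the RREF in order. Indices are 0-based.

pivot columns: 0, 1, 2

[1] R0 <-> R1
[1] R0 /= 6  ⇒  (1, 5, 5)
     R2 -= 6·R0  ⇒  (0, 6, 3)
[2] R1 /= 4  ⇒  (0, 1, 1)
     R0 -= 5·R1  ⇒  (1, 0, 0)
     R2 -= 6·R1  ⇒  (0, 0, 4)
[3] R2 /= 4  ⇒  (0, 0, 1)
     R1 -= 1·R2  ⇒  (0, 1, 0)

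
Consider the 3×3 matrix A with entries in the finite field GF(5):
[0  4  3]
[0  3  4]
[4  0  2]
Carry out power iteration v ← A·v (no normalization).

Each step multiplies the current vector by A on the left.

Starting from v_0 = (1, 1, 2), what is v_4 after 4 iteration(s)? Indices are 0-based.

v_0 = (1, 1, 2).
v_1 = A·v_0 = (0, 1, 3).
v_2 = A·v_1 = (3, 0, 1).
v_3 = A·v_2 = (3, 4, 4).
v_4 = A·v_3 = (3, 3, 0).

v_4 = (3, 3, 0)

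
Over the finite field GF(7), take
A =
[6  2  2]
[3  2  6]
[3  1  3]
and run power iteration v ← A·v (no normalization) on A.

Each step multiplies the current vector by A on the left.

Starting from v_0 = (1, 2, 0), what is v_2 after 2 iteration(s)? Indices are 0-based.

v_2 = (0, 4, 3)

v_0 = (1, 2, 0).
v_1 = A·v_0 = (3, 0, 5).
v_2 = A·v_1 = (0, 4, 3).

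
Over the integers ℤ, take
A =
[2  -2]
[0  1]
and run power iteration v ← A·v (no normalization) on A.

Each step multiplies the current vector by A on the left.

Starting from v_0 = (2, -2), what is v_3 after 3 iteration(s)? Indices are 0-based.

v_0 = (2, -2).
v_1 = A·v_0 = (8, -2).
v_2 = A·v_1 = (20, -2).
v_3 = A·v_2 = (44, -2).

v_3 = (44, -2)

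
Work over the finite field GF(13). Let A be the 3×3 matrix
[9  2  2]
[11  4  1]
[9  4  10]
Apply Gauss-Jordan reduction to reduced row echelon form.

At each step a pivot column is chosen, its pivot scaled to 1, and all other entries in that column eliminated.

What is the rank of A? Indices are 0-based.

[1] R0 /= 9  ⇒  (1, 6, 6)
     R1 -= 11·R0  ⇒  (0, 3, 0)
     R2 -= 9·R0  ⇒  (0, 2, 8)
[2] R1 /= 3  ⇒  (0, 1, 0)
     R0 -= 6·R1  ⇒  (1, 0, 6)
     R2 -= 2·R1  ⇒  (0, 0, 8)
[3] R2 /= 8  ⇒  (0, 0, 1)
     R0 -= 6·R2  ⇒  (1, 0, 0)

rank = 3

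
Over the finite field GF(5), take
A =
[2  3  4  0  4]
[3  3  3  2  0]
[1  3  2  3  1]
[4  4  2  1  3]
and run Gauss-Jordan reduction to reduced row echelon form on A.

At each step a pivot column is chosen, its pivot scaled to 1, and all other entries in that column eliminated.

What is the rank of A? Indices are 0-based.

rank = 4

pivot(0,0)=2: scale R0 → (1, 4, 2, 0, 2)
  clear (1,0): R1 −= (3)R0 → (0, 1, 2, 2, 4)
  clear (2,0): R2 −= (1)R0 → (0, 4, 0, 3, 4)
  clear (3,0): R3 −= (4)R0 → (0, 3, 4, 1, 0)
pivot(1,1)=1: scale R1 → (0, 1, 2, 2, 4)
  clear (0,1): R0 −= (4)R1 → (1, 0, 4, 2, 1)
  clear (2,1): R2 −= (4)R1 → (0, 0, 2, 0, 3)
  clear (3,1): R3 −= (3)R1 → (0, 0, 3, 0, 3)
pivot(2,2)=2: scale R2 → (0, 0, 1, 0, 4)
  clear (0,2): R0 −= (4)R2 → (1, 0, 0, 2, 0)
  clear (1,2): R1 −= (2)R2 → (0, 1, 0, 2, 1)
  clear (3,2): R3 −= (3)R2 → (0, 0, 0, 0, 1)
col 3: no nonzero at/below row 3; advance.
pivot(3,4)=1: scale R3 → (0, 0, 0, 0, 1)
  clear (1,4): R1 −= (1)R3 → (0, 1, 0, 2, 0)
  clear (2,4): R2 −= (4)R3 → (0, 0, 1, 0, 0)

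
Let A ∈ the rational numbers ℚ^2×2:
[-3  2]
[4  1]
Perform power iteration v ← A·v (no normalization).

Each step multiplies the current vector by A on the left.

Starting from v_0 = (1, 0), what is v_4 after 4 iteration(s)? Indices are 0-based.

v_4 = (321, -208)

v_0 = (1, 0).
v_1 = A·v_0 = (-3, 4).
v_2 = A·v_1 = (17, -8).
v_3 = A·v_2 = (-67, 60).
v_4 = A·v_3 = (321, -208).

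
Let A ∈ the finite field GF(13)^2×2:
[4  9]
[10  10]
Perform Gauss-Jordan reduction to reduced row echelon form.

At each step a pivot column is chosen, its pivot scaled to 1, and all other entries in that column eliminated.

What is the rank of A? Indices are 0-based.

rank = 2

[1] R0 /= 4  ⇒  (1, 12)
     R1 -= 10·R0  ⇒  (0, 7)
[2] R1 /= 7  ⇒  (0, 1)
     R0 -= 12·R1  ⇒  (1, 0)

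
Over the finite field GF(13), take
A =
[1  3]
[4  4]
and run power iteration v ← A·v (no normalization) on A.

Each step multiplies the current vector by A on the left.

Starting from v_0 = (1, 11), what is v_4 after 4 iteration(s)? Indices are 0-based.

v_0 = (1, 11).
v_1 = A·v_0 = (8, 9).
v_2 = A·v_1 = (9, 3).
v_3 = A·v_2 = (5, 9).
v_4 = A·v_3 = (6, 4).

v_4 = (6, 4)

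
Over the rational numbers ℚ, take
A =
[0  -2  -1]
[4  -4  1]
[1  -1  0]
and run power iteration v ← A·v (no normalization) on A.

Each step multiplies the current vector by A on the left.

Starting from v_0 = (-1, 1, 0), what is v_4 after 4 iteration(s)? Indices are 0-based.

v_4 = (24, -164, -40)

v_0 = (-1, 1, 0).
v_1 = A·v_0 = (-2, -8, -2).
v_2 = A·v_1 = (18, 22, 6).
v_3 = A·v_2 = (-50, -10, -4).
v_4 = A·v_3 = (24, -164, -40).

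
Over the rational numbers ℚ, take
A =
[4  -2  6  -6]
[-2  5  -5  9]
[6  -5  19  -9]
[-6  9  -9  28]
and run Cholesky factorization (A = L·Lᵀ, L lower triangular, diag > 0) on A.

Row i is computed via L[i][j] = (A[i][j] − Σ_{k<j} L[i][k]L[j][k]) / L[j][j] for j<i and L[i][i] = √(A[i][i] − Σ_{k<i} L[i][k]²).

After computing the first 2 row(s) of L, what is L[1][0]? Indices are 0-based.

Step 1: L[0][0] = √(4) = 2.
  L[1][0] = (-2) / L[0][0] = -1.
Step 2: L[1][1] = √(4) = 2.

L[1][0] = -1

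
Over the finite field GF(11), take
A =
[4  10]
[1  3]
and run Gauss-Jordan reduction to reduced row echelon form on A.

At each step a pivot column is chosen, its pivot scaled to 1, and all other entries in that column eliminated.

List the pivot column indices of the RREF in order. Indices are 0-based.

step 1: normalize row 0 (÷4) = (1, 8)
  row 1: subtract 1×row0 = (0, 6)
step 2: normalize row 1 (÷6) = (0, 1)
  row 0: subtract 8×row1 = (1, 0)

pivot columns: 0, 1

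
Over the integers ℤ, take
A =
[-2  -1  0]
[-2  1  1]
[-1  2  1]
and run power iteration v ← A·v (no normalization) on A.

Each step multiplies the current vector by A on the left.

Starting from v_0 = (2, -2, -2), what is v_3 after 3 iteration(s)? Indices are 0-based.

v_3 = (-12, -58, -58)

v_0 = (2, -2, -2).
v_1 = A·v_0 = (-2, -8, -8).
v_2 = A·v_1 = (12, -12, -22).
v_3 = A·v_2 = (-12, -58, -58).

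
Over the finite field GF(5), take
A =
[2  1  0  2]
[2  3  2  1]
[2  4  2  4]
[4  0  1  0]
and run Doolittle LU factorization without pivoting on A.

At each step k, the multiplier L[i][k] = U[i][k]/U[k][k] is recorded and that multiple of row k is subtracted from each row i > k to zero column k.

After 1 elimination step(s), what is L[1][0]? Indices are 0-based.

Step 1: pivot at (0,0) is 2.
  row1 ← row1 − (1)·row0  ⇒  L[1][0]=1, U row1=(0, 2, 2, 4)
  row2 ← row2 − (1)·row0  ⇒  L[2][0]=1, U row2=(0, 3, 2, 2)
  row3 ← row3 − (2)·row0  ⇒  L[3][0]=2, U row3=(0, 3, 1, 1)

L[1][0] = 1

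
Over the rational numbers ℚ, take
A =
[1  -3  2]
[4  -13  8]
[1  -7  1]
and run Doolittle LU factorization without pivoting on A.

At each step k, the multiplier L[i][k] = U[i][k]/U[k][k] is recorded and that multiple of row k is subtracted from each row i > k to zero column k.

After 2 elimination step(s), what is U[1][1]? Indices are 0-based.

U[1][1] = -1

Step 1: pivot at (0,0) is 1.
  row1 ← row1 − (4)·row0  ⇒  L[1][0]=4, U row1=(0, -1, 0)
  row2 ← row2 − (1)·row0  ⇒  L[2][0]=1, U row2=(0, -4, -1)
Step 2: pivot at (1,1) is -1.
  row2 ← row2 − (4)·row1  ⇒  L[2][1]=4, U row2=(0, 0, -1)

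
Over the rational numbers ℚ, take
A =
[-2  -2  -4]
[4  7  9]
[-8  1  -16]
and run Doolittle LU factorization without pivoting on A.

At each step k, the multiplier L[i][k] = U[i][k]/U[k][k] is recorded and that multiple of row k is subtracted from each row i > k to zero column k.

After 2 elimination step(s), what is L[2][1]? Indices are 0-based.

L[2][1] = 3

Step 1: pivot at (0,0) is -2.
  row1 ← row1 − (-2)·row0  ⇒  L[1][0]=-2, U row1=(0, 3, 1)
  row2 ← row2 − (4)·row0  ⇒  L[2][0]=4, U row2=(0, 9, 0)
Step 2: pivot at (1,1) is 3.
  row2 ← row2 − (3)·row1  ⇒  L[2][1]=3, U row2=(0, 0, -3)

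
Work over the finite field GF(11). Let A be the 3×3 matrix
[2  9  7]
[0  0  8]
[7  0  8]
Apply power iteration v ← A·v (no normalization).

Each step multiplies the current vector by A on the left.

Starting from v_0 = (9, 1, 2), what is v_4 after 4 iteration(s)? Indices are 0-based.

v_4 = (0, 8, 6)

v_0 = (9, 1, 2).
v_1 = A·v_0 = (8, 5, 2).
v_2 = A·v_1 = (9, 5, 6).
v_3 = A·v_2 = (6, 4, 1).
v_4 = A·v_3 = (0, 8, 6).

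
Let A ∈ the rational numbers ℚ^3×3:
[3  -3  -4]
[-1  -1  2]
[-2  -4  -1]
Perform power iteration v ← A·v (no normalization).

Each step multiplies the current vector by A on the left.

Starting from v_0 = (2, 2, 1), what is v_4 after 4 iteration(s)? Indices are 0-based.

v_0 = (2, 2, 1).
v_1 = A·v_0 = (-4, -2, -13).
v_2 = A·v_1 = (46, -20, 29).
v_3 = A·v_2 = (82, 32, -41).
v_4 = A·v_3 = (314, -196, -251).

v_4 = (314, -196, -251)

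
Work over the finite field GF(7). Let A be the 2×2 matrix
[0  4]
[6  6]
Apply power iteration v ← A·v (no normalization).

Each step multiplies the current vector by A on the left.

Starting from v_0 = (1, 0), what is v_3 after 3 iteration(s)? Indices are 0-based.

v_3 = (4, 3)

v_0 = (1, 0).
v_1 = A·v_0 = (0, 6).
v_2 = A·v_1 = (3, 1).
v_3 = A·v_2 = (4, 3).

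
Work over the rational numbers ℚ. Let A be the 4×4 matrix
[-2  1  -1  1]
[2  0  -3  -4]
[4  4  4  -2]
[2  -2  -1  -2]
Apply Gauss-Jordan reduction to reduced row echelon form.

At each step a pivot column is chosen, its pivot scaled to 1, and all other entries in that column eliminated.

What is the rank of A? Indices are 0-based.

rank = 4

pivot(0,0)=-2: scale R0 → (1, -1/2, 1/2, -1/2)
  clear (1,0): R1 −= (2)R0 → (0, 1, -4, -3)
  clear (2,0): R2 −= (4)R0 → (0, 6, 2, 0)
  clear (3,0): R3 −= (2)R0 → (0, -1, -2, -1)
pivot(1,1)=1: scale R1 → (0, 1, -4, -3)
  clear (0,1): R0 −= (-1/2)R1 → (1, 0, -3/2, -2)
  clear (2,1): R2 −= (6)R1 → (0, 0, 26, 18)
  clear (3,1): R3 −= (-1)R1 → (0, 0, -6, -4)
pivot(2,2)=26: scale R2 → (0, 0, 1, 9/13)
  clear (0,2): R0 −= (-3/2)R2 → (1, 0, 0, -25/26)
  clear (1,2): R1 −= (-4)R2 → (0, 1, 0, -3/13)
  clear (3,2): R3 −= (-6)R2 → (0, 0, 0, 2/13)
pivot(3,3)=2/13: scale R3 → (0, 0, 0, 1)
  clear (0,3): R0 −= (-25/26)R3 → (1, 0, 0, 0)
  clear (1,3): R1 −= (-3/13)R3 → (0, 1, 0, 0)
  clear (2,3): R2 −= (9/13)R3 → (0, 0, 1, 0)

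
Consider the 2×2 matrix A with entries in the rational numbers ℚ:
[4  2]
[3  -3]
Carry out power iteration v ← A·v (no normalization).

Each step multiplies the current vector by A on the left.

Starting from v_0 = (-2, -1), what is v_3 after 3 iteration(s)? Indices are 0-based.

v_0 = (-2, -1).
v_1 = A·v_0 = (-10, -3).
v_2 = A·v_1 = (-46, -21).
v_3 = A·v_2 = (-226, -75).

v_3 = (-226, -75)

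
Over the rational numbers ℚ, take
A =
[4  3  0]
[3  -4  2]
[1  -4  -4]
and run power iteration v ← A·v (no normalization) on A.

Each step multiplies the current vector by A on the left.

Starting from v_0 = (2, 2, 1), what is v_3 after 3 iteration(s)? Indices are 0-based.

v_3 = (290, 188, -248)

v_0 = (2, 2, 1).
v_1 = A·v_0 = (14, 0, -10).
v_2 = A·v_1 = (56, 22, 54).
v_3 = A·v_2 = (290, 188, -248).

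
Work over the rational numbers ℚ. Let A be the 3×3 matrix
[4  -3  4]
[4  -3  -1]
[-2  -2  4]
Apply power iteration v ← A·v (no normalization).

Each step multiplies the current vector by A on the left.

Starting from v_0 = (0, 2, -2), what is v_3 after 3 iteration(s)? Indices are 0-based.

v_3 = (-320, -260, 200)

v_0 = (0, 2, -2).
v_1 = A·v_0 = (-14, -4, -12).
v_2 = A·v_1 = (-92, -32, -12).
v_3 = A·v_2 = (-320, -260, 200).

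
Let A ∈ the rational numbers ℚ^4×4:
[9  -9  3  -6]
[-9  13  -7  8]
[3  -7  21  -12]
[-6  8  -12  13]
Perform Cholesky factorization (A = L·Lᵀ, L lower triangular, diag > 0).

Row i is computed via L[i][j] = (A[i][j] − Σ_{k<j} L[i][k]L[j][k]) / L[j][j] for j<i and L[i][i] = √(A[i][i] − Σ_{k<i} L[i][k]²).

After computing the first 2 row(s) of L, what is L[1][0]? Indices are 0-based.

Step 1: L[0][0] = √(9) = 3.
  L[1][0] = (-9) / L[0][0] = -3.
Step 2: L[1][1] = √(4) = 2.

L[1][0] = -3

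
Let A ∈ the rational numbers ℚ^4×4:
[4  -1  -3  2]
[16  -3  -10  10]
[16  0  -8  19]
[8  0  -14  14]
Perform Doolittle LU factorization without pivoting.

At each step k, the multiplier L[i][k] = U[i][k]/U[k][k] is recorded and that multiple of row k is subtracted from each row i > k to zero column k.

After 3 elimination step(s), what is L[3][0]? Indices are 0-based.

[col 0] pivot 4
  R1 -= 4*R0 → (0, 1, 2, 2)  (L[1][0] := 4)
  R2 -= 4*R0 → (0, 4, 4, 11)  (L[2][0] := 4)
  R3 -= 2*R0 → (0, 2, -8, 10)  (L[3][0] := 2)
[col 1] pivot 1
  R2 -= 4*R1 → (0, 0, -4, 3)  (L[2][1] := 4)
  R3 -= 2*R1 → (0, 0, -12, 6)  (L[3][1] := 2)
[col 2] pivot -4
  R3 -= 3*R2 → (0, 0, 0, -3)  (L[3][2] := 3)

L[3][0] = 2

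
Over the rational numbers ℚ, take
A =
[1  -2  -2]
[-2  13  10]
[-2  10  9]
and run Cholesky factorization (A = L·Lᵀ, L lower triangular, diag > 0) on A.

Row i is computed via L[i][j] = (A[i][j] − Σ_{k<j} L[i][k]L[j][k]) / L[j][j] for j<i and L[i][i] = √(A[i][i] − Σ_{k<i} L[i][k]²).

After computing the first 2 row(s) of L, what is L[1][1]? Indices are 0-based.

Step 1: L[0][0] = √(1) = 1.
  L[1][0] = (-2) / L[0][0] = -2.
Step 2: L[1][1] = √(9) = 3.

L[1][1] = 3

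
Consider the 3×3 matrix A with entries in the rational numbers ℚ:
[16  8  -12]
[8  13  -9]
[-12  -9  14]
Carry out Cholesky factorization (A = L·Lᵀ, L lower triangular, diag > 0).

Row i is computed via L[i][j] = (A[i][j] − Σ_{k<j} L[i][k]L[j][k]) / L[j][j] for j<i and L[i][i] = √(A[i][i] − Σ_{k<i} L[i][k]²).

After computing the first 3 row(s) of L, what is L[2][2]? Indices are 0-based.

L[2][2] = 2

Step 1: L[0][0] = √(16) = 4.
  L[1][0] = (8) / L[0][0] = 2.
Step 2: L[1][1] = √(9) = 3.
  L[2][0] = (-12) / L[0][0] = -3.
  L[2][1] = (-3) / L[1][1] = -1.
Step 3: L[2][2] = √(4) = 2.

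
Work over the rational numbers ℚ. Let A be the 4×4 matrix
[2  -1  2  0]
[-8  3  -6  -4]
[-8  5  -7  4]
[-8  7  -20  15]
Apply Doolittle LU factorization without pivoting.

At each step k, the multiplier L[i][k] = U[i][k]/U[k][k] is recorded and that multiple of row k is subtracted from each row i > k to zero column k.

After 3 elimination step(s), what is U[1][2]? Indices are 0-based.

U[1][2] = 2

Step 1: pivot at (0,0) is 2.
  row1 ← row1 − (-4)·row0  ⇒  L[1][0]=-4, U row1=(0, -1, 2, -4)
  row2 ← row2 − (-4)·row0  ⇒  L[2][0]=-4, U row2=(0, 1, 1, 4)
  row3 ← row3 − (-4)·row0  ⇒  L[3][0]=-4, U row3=(0, 3, -12, 15)
Step 2: pivot at (1,1) is -1.
  row2 ← row2 − (-1)·row1  ⇒  L[2][1]=-1, U row2=(0, 0, 3, 0)
  row3 ← row3 − (-3)·row1  ⇒  L[3][1]=-3, U row3=(0, 0, -6, 3)
Step 3: pivot at (2,2) is 3.
  row3 ← row3 − (-2)·row2  ⇒  L[3][2]=-2, U row3=(0, 0, 0, 3)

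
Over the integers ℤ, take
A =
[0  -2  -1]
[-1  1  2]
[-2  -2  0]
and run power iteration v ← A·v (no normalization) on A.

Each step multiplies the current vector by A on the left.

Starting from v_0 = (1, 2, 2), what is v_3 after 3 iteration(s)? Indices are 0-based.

v_0 = (1, 2, 2).
v_1 = A·v_0 = (-6, 5, -6).
v_2 = A·v_1 = (-4, -1, 2).
v_3 = A·v_2 = (0, 7, 10).

v_3 = (0, 7, 10)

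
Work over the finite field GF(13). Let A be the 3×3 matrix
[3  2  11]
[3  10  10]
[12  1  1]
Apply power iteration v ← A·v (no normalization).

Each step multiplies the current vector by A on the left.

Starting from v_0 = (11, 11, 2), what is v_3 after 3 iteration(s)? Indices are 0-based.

v_0 = (11, 11, 2).
v_1 = A·v_0 = (12, 7, 2).
v_2 = A·v_1 = (7, 9, 10).
v_3 = A·v_2 = (6, 3, 12).

v_3 = (6, 3, 12)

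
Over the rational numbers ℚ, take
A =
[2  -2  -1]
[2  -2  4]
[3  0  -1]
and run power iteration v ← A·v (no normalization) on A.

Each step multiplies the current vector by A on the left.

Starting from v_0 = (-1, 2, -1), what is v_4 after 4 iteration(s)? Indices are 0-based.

v_0 = (-1, 2, -1).
v_1 = A·v_0 = (-5, -10, -2).
v_2 = A·v_1 = (12, 2, -13).
v_3 = A·v_2 = (33, -32, 49).
v_4 = A·v_3 = (81, 326, 50).

v_4 = (81, 326, 50)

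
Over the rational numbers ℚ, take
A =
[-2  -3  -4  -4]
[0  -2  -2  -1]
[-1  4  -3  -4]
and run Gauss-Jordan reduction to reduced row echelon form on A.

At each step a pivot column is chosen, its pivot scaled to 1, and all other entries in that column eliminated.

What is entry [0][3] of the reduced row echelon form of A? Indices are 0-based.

M[0][3] = 23/26

[1] R0 /= -2  ⇒  (1, 3/2, 2, 2)
     R2 -= -1·R0  ⇒  (0, 11/2, -1, -2)
[2] R1 /= -2  ⇒  (0, 1, 1, 1/2)
     R0 -= 3/2·R1  ⇒  (1, 0, 1/2, 5/4)
     R2 -= 11/2·R1  ⇒  (0, 0, -13/2, -19/4)
[3] R2 /= -13/2  ⇒  (0, 0, 1, 19/26)
     R0 -= 1/2·R2  ⇒  (1, 0, 0, 23/26)
     R1 -= 1·R2  ⇒  (0, 1, 0, -3/13)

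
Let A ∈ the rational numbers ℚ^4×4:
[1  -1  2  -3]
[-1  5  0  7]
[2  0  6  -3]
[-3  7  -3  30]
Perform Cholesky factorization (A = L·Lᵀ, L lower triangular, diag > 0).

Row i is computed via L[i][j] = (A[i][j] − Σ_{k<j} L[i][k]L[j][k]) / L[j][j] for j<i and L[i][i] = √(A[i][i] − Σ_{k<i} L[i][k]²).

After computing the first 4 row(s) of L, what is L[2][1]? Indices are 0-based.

L[2][1] = 1

Step 1: L[0][0] = √(1) = 1.
  L[1][0] = (-1) / L[0][0] = -1.
Step 2: L[1][1] = √(4) = 2.
  L[2][0] = (2) / L[0][0] = 2.
  L[2][1] = (2) / L[1][1] = 1.
Step 3: L[2][2] = √(1) = 1.
  L[3][0] = (-3) / L[0][0] = -3.
  L[3][1] = (4) / L[1][1] = 2.
  L[3][2] = (1) / L[2][2] = 1.
Step 4: L[3][3] = √(16) = 4.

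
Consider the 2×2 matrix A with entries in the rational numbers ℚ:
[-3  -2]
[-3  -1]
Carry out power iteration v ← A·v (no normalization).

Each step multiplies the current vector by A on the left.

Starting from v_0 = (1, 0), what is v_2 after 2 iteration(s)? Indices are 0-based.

v_0 = (1, 0).
v_1 = A·v_0 = (-3, -3).
v_2 = A·v_1 = (15, 12).

v_2 = (15, 12)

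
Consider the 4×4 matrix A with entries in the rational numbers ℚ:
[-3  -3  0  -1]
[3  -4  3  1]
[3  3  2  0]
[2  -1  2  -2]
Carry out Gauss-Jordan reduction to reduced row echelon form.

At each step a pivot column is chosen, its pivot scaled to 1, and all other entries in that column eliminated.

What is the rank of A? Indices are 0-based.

step 1: normalize row 0 (÷-3) = (1, 1, 0, 1/3)
  row 1: subtract 3×row0 = (0, -7, 3, 0)
  row 2: subtract 3×row0 = (0, 0, 2, -1)
  row 3: subtract 2×row0 = (0, -3, 2, -8/3)
step 2: normalize row 1 (÷-7) = (0, 1, -3/7, 0)
  row 0: subtract 1×row1 = (1, 0, 3/7, 1/3)
  row 3: subtract -3×row1 = (0, 0, 5/7, -8/3)
step 3: normalize row 2 (÷2) = (0, 0, 1, -1/2)
  row 0: subtract 3/7×row2 = (1, 0, 0, 23/42)
  row 1: subtract -3/7×row2 = (0, 1, 0, -3/14)
  row 3: subtract 5/7×row2 = (0, 0, 0, -97/42)
step 4: normalize row 3 (÷-97/42) = (0, 0, 0, 1)
  row 0: subtract 23/42×row3 = (1, 0, 0, 0)
  row 1: subtract -3/14×row3 = (0, 1, 0, 0)
  row 2: subtract -1/2×row3 = (0, 0, 1, 0)

rank = 4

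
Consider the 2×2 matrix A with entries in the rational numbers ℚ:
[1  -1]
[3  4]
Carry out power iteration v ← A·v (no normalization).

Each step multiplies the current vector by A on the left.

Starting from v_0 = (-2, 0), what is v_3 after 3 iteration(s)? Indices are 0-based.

v_0 = (-2, 0).
v_1 = A·v_0 = (-2, -6).
v_2 = A·v_1 = (4, -30).
v_3 = A·v_2 = (34, -108).

v_3 = (34, -108)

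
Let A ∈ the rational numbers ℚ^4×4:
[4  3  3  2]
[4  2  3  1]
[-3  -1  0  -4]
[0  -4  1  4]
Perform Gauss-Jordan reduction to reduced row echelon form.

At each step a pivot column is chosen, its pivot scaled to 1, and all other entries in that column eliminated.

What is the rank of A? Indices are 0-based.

rank = 4

step 1: normalize row 0 (÷4) = (1, 3/4, 3/4, 1/2)
  row 1: subtract 4×row0 = (0, -1, 0, -1)
  row 2: subtract -3×row0 = (0, 5/4, 9/4, -5/2)
step 2: normalize row 1 (÷-1) = (0, 1, 0, 1)
  row 0: subtract 3/4×row1 = (1, 0, 3/4, -1/4)
  row 2: subtract 5/4×row1 = (0, 0, 9/4, -15/4)
  row 3: subtract -4×row1 = (0, 0, 1, 8)
step 3: normalize row 2 (÷9/4) = (0, 0, 1, -5/3)
  row 0: subtract 3/4×row2 = (1, 0, 0, 1)
  row 3: subtract 1×row2 = (0, 0, 0, 29/3)
step 4: normalize row 3 (÷29/3) = (0, 0, 0, 1)
  row 0: subtract 1×row3 = (1, 0, 0, 0)
  row 1: subtract 1×row3 = (0, 1, 0, 0)
  row 2: subtract -5/3×row3 = (0, 0, 1, 0)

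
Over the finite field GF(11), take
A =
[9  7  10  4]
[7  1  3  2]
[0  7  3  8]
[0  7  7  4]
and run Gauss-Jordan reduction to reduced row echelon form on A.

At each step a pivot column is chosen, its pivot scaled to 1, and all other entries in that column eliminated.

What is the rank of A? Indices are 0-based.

step 1: normalize row 0 (÷9) = (1, 2, 6, 9)
  row 1: subtract 7×row0 = (0, 9, 5, 5)
step 2: normalize row 1 (÷9) = (0, 1, 3, 3)
  row 0: subtract 2×row1 = (1, 0, 0, 3)
  row 2: subtract 7×row1 = (0, 0, 4, 9)
  row 3: subtract 7×row1 = (0, 0, 8, 5)
step 3: normalize row 2 (÷4) = (0, 0, 1, 5)
  row 1: subtract 3×row2 = (0, 1, 0, 10)
  row 3: subtract 8×row2 = (0, 0, 0, 9)
step 4: normalize row 3 (÷9) = (0, 0, 0, 1)
  row 0: subtract 3×row3 = (1, 0, 0, 0)
  row 1: subtract 10×row3 = (0, 1, 0, 0)
  row 2: subtract 5×row3 = (0, 0, 1, 0)

rank = 4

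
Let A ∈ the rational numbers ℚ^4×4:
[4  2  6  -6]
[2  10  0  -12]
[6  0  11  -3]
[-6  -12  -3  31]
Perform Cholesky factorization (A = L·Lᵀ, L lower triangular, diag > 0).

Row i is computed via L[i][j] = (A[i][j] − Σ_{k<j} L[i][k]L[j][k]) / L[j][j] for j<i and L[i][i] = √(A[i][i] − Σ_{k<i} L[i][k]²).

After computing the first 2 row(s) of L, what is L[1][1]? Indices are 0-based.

Step 1: L[0][0] = √(4) = 2.
  L[1][0] = (2) / L[0][0] = 1.
Step 2: L[1][1] = √(9) = 3.

L[1][1] = 3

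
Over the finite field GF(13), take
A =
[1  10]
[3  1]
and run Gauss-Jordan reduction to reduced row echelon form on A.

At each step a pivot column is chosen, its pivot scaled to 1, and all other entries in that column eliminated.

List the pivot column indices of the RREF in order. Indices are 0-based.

[1] R0 /= 1  ⇒  (1, 10)
     R1 -= 3·R0  ⇒  (0, 10)
[2] R1 /= 10  ⇒  (0, 1)
     R0 -= 10·R1  ⇒  (1, 0)

pivot columns: 0, 1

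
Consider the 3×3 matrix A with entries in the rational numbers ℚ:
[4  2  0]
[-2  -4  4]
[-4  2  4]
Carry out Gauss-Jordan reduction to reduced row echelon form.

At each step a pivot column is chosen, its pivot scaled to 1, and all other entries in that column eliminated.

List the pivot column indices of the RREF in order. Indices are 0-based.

pivot columns: 0, 1, 2

step 1: normalize row 0 (÷4) = (1, 1/2, 0)
  row 1: subtract -2×row0 = (0, -3, 4)
  row 2: subtract -4×row0 = (0, 4, 4)
step 2: normalize row 1 (÷-3) = (0, 1, -4/3)
  row 0: subtract 1/2×row1 = (1, 0, 2/3)
  row 2: subtract 4×row1 = (0, 0, 28/3)
step 3: normalize row 2 (÷28/3) = (0, 0, 1)
  row 0: subtract 2/3×row2 = (1, 0, 0)
  row 1: subtract -4/3×row2 = (0, 1, 0)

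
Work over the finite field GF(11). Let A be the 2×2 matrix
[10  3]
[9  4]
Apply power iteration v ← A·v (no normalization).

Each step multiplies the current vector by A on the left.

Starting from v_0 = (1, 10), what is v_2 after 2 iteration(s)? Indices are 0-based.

v_0 = (1, 10).
v_1 = A·v_0 = (7, 5).
v_2 = A·v_1 = (8, 6).

v_2 = (8, 6)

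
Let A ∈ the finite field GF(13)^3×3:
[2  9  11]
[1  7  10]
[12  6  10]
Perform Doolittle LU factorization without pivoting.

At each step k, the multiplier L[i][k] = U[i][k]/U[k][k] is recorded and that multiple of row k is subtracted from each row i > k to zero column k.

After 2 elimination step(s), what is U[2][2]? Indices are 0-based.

Step 1: pivot at (0,0) is 2.
  row1 ← row1 − (7)·row0  ⇒  L[1][0]=7, U row1=(0, 9, 11)
  row2 ← row2 − (6)·row0  ⇒  L[2][0]=6, U row2=(0, 4, 9)
Step 2: pivot at (1,1) is 9.
  row2 ← row2 − (12)·row1  ⇒  L[2][1]=12, U row2=(0, 0, 7)

U[2][2] = 7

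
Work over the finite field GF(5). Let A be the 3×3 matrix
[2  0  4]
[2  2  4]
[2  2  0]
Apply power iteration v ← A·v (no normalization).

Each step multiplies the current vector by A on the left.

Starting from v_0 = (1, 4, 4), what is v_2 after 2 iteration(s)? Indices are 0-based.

v_0 = (1, 4, 4).
v_1 = A·v_0 = (3, 1, 0).
v_2 = A·v_1 = (1, 3, 3).

v_2 = (1, 3, 3)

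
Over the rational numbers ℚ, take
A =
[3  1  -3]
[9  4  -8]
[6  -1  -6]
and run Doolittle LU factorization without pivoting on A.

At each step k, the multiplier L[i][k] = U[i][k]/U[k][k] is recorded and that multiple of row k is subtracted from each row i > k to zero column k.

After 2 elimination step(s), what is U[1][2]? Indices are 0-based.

[col 0] pivot 3
  R1 -= 3*R0 → (0, 1, 1)  (L[1][0] := 3)
  R2 -= 2*R0 → (0, -3, 0)  (L[2][0] := 2)
[col 1] pivot 1
  R2 -= -3*R1 → (0, 0, 3)  (L[2][1] := -3)

U[1][2] = 1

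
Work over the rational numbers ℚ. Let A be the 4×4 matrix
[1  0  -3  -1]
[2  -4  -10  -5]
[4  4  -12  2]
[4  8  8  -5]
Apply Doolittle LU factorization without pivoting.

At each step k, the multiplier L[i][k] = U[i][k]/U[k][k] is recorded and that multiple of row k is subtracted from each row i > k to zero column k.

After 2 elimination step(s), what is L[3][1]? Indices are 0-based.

Step 1: pivot at (0,0) is 1.
  row1 ← row1 − (2)·row0  ⇒  L[1][0]=2, U row1=(0, -4, -4, -3)
  row2 ← row2 − (4)·row0  ⇒  L[2][0]=4, U row2=(0, 4, 0, 6)
  row3 ← row3 − (4)·row0  ⇒  L[3][0]=4, U row3=(0, 8, 20, -1)
Step 2: pivot at (1,1) is -4.
  row2 ← row2 − (-1)·row1  ⇒  L[2][1]=-1, U row2=(0, 0, -4, 3)
  row3 ← row3 − (-2)·row1  ⇒  L[3][1]=-2, U row3=(0, 0, 12, -7)

L[3][1] = -2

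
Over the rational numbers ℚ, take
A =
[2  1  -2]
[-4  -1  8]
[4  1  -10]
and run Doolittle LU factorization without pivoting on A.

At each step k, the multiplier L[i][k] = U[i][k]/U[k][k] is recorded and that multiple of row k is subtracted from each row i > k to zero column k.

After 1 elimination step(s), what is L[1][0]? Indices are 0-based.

L[1][0] = -2

k=0: U[0][0]=2
  eliminate (1,0): mult=-2, new row 1: (0, 1, 4); set L[1][0]=-2
  eliminate (2,0): mult=2, new row 2: (0, -1, -6); set L[2][0]=2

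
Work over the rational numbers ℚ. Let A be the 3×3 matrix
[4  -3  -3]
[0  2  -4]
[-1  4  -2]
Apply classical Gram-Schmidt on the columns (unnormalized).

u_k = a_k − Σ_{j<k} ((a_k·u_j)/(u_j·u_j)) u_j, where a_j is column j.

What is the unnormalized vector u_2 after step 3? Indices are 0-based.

u_2 = (20/79, -130/79, 80/79)

Step 1: u_0 = a_0 = (4, 0, -1).
Step 2: u_1 = a_1 − (-16/17)·u_0 = (13/17, 2, 52/17).
Step 3: u_2 = a_2 − (-10/17)·u_0 − (-93/79)·u_1 = (20/79, -130/79, 80/79).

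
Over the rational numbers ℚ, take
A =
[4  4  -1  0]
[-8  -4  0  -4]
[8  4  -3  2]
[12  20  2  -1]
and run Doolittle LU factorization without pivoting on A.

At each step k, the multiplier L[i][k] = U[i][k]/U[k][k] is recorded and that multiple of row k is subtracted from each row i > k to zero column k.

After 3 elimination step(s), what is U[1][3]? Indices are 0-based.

U[1][3] = -4

[col 0] pivot 4
  R1 -= -2*R0 → (0, 4, -2, -4)  (L[1][0] := -2)
  R2 -= 2*R0 → (0, -4, -1, 2)  (L[2][0] := 2)
  R3 -= 3*R0 → (0, 8, 5, -1)  (L[3][0] := 3)
[col 1] pivot 4
  R2 -= -1*R1 → (0, 0, -3, -2)  (L[2][1] := -1)
  R3 -= 2*R1 → (0, 0, 9, 7)  (L[3][1] := 2)
[col 2] pivot -3
  R3 -= -3*R2 → (0, 0, 0, 1)  (L[3][2] := -3)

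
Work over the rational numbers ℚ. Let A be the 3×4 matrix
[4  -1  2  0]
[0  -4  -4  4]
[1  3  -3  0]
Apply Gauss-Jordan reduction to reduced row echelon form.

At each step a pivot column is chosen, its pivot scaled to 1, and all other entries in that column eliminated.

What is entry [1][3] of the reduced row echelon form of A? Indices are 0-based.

[1] R0 /= 4  ⇒  (1, -1/4, 1/2, 0)
     R2 -= 1·R0  ⇒  (0, 13/4, -7/2, 0)
[2] R1 /= -4  ⇒  (0, 1, 1, -1)
     R0 -= -1/4·R1  ⇒  (1, 0, 3/4, -1/4)
     R2 -= 13/4·R1  ⇒  (0, 0, -27/4, 13/4)
[3] R2 /= -27/4  ⇒  (0, 0, 1, -13/27)
     R0 -= 3/4·R2  ⇒  (1, 0, 0, 1/9)
     R1 -= 1·R2  ⇒  (0, 1, 0, -14/27)

M[1][3] = -14/27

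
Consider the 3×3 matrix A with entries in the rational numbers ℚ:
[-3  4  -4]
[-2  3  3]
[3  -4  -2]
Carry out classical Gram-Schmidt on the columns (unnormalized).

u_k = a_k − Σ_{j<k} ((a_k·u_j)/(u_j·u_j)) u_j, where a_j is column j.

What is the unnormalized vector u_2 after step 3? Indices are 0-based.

Step 1: u_0 = a_0 = (-3, -2, 3).
Step 2: u_1 = a_1 − (-15/11)·u_0 = (-1/11, 3/11, 1/11).
Step 3: u_2 = a_2 − (0)·u_0 − (11)·u_1 = (-3, 0, -3).

u_2 = (-3, 0, -3)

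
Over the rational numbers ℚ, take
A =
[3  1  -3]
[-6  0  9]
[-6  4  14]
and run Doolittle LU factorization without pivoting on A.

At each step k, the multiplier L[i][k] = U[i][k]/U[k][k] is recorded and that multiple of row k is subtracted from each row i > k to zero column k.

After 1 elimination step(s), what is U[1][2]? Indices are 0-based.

[col 0] pivot 3
  R1 -= -2*R0 → (0, 2, 3)  (L[1][0] := -2)
  R2 -= -2*R0 → (0, 6, 8)  (L[2][0] := -2)

U[1][2] = 3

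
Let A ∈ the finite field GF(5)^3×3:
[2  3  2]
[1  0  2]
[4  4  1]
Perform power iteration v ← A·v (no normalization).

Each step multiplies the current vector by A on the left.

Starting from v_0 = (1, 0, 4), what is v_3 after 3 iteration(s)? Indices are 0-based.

v_3 = (2, 1, 0)

v_0 = (1, 0, 4).
v_1 = A·v_0 = (0, 4, 3).
v_2 = A·v_1 = (3, 1, 4).
v_3 = A·v_2 = (2, 1, 0).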